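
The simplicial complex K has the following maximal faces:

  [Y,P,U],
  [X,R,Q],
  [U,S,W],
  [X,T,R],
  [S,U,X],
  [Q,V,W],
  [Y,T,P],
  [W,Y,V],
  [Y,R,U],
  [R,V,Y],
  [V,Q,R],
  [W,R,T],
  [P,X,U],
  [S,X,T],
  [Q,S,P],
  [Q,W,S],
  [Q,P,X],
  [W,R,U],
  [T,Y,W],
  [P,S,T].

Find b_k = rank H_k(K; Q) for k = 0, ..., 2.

We work with the vertex ordering P < Q < R < S < T < U < V < W < X < Y. The simplices of K, each written with vertices in increasing order, are:

  0-simplices (10): P, Q, R, S, T, U, V, W, X, Y
  1-simplices (30): PQ, PS, PT, PU, PX, PY, QR, QS, QV, QW, QX, RT, RU, RV, RW, RX, RY, ST, SU, SW, SX, TW, TX, TY, UW, UX, UY, VW, VY, WY
  2-simplices (20): PQS, PQX, PST, PTY, PUX, PUY, QRV, QRX, QSW, QVW, RTW, RTX, RUW, RUY, RVY, STX, SUW, SUX, TWY, VWY

Hence C_0 ≅ Z^10, C_1 ≅ Z^30, C_2 ≅ Z^20.

∂_1: C_1 → C_0 sends each edge [p,q] (with p < q) to q − p. For instance
  ∂UY = Y − U.
This gives a 10×30 integer matrix of rank 9; reducing to Smith normal form yields diagonal entries (1,1,1,1,1,1,1,1,1).

∂_2: C_2 → C_1 acts by ∂[p,q,r] = [q,r] − [p,r] + [p,q]. For instance
  ∂QVW = VW − QW + QV,
  ∂PUX = UX − PX + PU.
The 30×20 boundary matrix has rank 20 and Smith normal form diag(1,1,1,1,1,1,1,1,1,1,1,1,1,1,1,1,1,1,1,2).

Computing H_k = (kernel of ∂_k) / (image of ∂_{k+1}):

  H_0: rank C_0 − rank ∂_1 = 10 − 9 = 1, and the invariant factors of ∂_1 are all 1, so H_0 ≅ Z.
  H_1: rank ker ∂_1 − rank ∂_2 = (30 − 9) − 20 = 1, and ∂_2 has invariant factor 2 > 1, so H_1 ≅ Z × Z/2.
  H_2: rank ker ∂_2 − rank ∂_3 = (20 − 20) − 0 = 0, and there is no ∂_3, so H_2 ≅ 0.

Hence the Betti numbers are b_0 = 1, b_1 = 1, b_2 = 0.

b_0 = 1, b_1 = 1, b_2 = 0.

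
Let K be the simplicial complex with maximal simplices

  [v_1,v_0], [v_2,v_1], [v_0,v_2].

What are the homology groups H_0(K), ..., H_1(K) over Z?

H_0 ≅ Z,  H_1 ≅ Z.

Order the vertices as v_0 < v_1 < v_2. Listing each simplex with vertices in this order, K has dimension 1 with simplices:

  0-simplices (3): [v_0], [v_1], [v_2]
  1-simplices (3): [v_0,v_1], [v_0,v_2], [v_1,v_2]

Hence C_0 ≅ Z^3, C_1 ≅ Z^3.

The boundary map ∂_1: C_1 → C_0 is given by ∂[p,q] = [q] − [p].
This gives a 3×3 integer matrix of rank 2; reducing to Smith normal form yields diagonal entries (1,1).

From H_k ≅ ker(∂_k) / im(∂_{k+1}) we obtain:

  H_0: rank C_0 − rank ∂_1 = 3 − 2 = 1, and the invariant factors of ∂_1 are all 1, so H_0 = Z.
  H_1: rank ker ∂_1 − rank ∂_2 = (3 − 2) − 0 = 1, and there is no ∂_2, so H_1 = Z.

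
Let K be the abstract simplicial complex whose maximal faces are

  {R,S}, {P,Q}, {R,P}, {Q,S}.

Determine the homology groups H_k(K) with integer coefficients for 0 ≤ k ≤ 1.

H_0 ≅ Z,  H_1 ≅ Z.

Take the total order P < Q < R < S on the vertex set. Then K (dimension 1) consists of the simplices:

  0-simplices (4): P, Q, R, S
  1-simplices (4): PQ, PR, QS, RS

giving chain groups C_0 ≅ Z^4, C_1 ≅ Z^4.

The boundary map ∂_1: C_1 → C_0 maps an edge to its endpoints' difference, ∂[p,q] = q − p. For instance
  ∂PQ = Q − P.
As a 4×4 matrix over Z this has rank 3, with invariant factors (1,1,1).

Computing H_k = (kernel of ∂_k) / (image of ∂_{k+1}):

  H_0: rank C_0 − rank ∂_1 = 4 − 3 = 1, and the invariant factors of ∂_1 are all 1, so H_0 = Z.
  H_1: rank ker ∂_1 − rank ∂_2 = (4 − 3) − 0 = 1, and there is no ∂_2, so H_1 = Z.

(K is a triangulation of the circle S^1.)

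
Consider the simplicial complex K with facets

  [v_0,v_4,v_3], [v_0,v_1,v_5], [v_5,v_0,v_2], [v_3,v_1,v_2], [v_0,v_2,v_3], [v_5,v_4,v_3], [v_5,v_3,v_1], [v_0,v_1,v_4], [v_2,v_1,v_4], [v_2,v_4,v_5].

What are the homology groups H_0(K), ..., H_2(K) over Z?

H_0 ≅ Z,  H_1 ≅ Z/2Z,  H_2 = 0.

Fix the vertex order v_0 < v_1 < v_2 < v_3 < v_4 < v_5 and write every simplex with vertices in increasing order. Then dim K = 2 and the simplices of K are:

  0-simplices (6): [v_0], [v_1], [v_2], [v_3], [v_4], [v_5]
  1-simplices (15): (15 of them)
  2-simplices (10): [v_0,v_1,v_4], [v_0,v_1,v_5], [v_0,v_2,v_3], [v_0,v_2,v_5], [v_0,v_3,v_4], [v_1,v_2,v_3], [v_1,v_2,v_4], [v_1,v_3,v_5], [v_2,v_4,v_5], [v_3,v_4,v_5]

so the chain groups are C_0 ≅ Z^6, C_1 ≅ Z^15, C_2 ≅ Z^10.

∂_1: C_1 → C_0 sends each edge [p,q] (with p < q) to q − p. For instance
  ∂[v_2,v_3] = [v_3] − [v_2].
As a 6×15 matrix over Z this has rank 5, with invariant factors (1,1,1,1,1).

∂_2: C_2 → C_1 acts by ∂[p,q,r] = [q,r] − [p,r] + [p,q]. For instance
  ∂[v_0,v_1,v_4] = [v_1,v_4] − [v_0,v_4] + [v_0,v_1],
  ∂[v_0,v_2,v_5] = [v_2,v_5] − [v_0,v_5] + [v_0,v_2].
This gives a 15×10 integer matrix of rank 10; reducing to Smith normal form yields diagonal entries (1,1,1,1,1,1,1,1,1,2).

Reading off H_k = ker ∂_k / im ∂_{k+1}:

  H_0: rank C_0 − rank ∂_1 = 6 − 5 = 1, and the invariant factors of ∂_1 are all 1, so H_0 = Z.
  H_1: rank ker ∂_1 − rank ∂_2 = (15 − 5) − 10 = 0, and ∂_2 has invariant factor 2 > 1, so H_1 = Z/2Z.
  H_2: rank ker ∂_2 − rank ∂_3 = (10 − 10) − 0 = 0, and there is no ∂_3, so H_2 = 0.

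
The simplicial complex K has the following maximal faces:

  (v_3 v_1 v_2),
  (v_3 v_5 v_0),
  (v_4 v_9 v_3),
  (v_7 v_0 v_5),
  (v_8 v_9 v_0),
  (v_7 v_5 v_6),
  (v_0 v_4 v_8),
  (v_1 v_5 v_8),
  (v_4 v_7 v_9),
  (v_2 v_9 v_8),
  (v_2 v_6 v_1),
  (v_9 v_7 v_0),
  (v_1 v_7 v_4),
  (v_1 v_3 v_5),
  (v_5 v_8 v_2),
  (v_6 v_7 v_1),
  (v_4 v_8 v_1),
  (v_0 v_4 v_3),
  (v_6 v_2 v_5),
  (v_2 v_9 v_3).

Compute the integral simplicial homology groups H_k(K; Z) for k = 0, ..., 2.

H_0 = Z,  H_1 = Z ⊕ Z/2,  H_2 = 0.

Order the vertices as v_0 < v_1 < v_2 < v_3 < v_4 < v_5 < v_6 < v_7 < v_8 < v_9. Listing each simplex with vertices in this order, K has dimension 2 with simplices:

  0-simplices (10): [v_0], [v_1], [v_2], [v_3], [v_4], [v_5], [v_6], [v_7], [v_8], [v_9]
  1-simplices (30): (30 of them)
  2-simplices (20): (20 of them)

Hence C_0 ≅ Z^10, C_1 ≅ Z^30, C_2 ≅ Z^20.

∂_1: C_1 → C_0 maps an edge to its endpoints' difference, ∂[p,q] = q − p. For instance
  ∂[v_6,v_7] = [v_7] − [v_6].
This gives a 10×30 integer matrix of rank 9; reducing to Smith normal form yields diagonal entries (1,1,1,1,1,1,1,1,1).

The boundary map ∂_2: C_2 → C_1 maps a triangle to the signed sum of its edges. For instance
  ∂[v_0,v_5,v_7] = [v_5,v_7] − [v_0,v_7] + [v_0,v_5],
  ∂[v_3,v_4,v_9] = [v_4,v_9] − [v_3,v_9] + [v_3,v_4].
As a 30×20 matrix over Z this has rank 20, with invariant factors (1,1,1,1,1,1,1,1,1,1,1,1,1,1,1,1,1,1,1,2).

Reading off H_k = ker ∂_k / im ∂_{k+1}:

  H_0: rank C_0 − rank ∂_1 = 10 − 9 = 1, and the invariant factors of ∂_1 are all 1, so H_0 = Z.
  H_1: rank ker ∂_1 − rank ∂_2 = (30 − 9) − 20 = 1, and ∂_2 has invariant factor 2 > 1, so H_1 = Z ⊕ Z/2.
  H_2: rank ker ∂_2 − rank ∂_3 = (20 − 20) − 0 = 0, and there is no ∂_3, so H_2 = 0.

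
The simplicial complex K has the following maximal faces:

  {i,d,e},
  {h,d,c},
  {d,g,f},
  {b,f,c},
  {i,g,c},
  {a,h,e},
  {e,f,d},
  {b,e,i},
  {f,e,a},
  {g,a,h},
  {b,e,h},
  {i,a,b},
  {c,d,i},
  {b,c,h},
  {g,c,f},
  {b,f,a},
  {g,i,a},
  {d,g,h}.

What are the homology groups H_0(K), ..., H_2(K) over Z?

Fix the vertex order a < b < c < d < e < f < g < h < i and write every simplex with vertices in increasing order. Then dim K = 2 and the simplices of K are:

  0-simplices (9): a, b, c, d, e, f, g, h, i
  1-simplices (27): ab, ae, af, ag, ah, ai, bc, be, bf, bh, bi, cd, cf, cg, ch, ci, de, df, dg, dh, di, ef, eh, ei, fg, gh, gi
  2-simplices (18): abf, abi, aef, aeh, agh, agi, bcf, bch, beh, bei, cdh, cdi, cfg, cgi, def, dei, dfg, dgh

giving chain groups C_0 ≅ Z^9, C_1 ≅ Z^27, C_2 ≅ Z^18.

Boundary ∂_1: C_1 → C_0 maps an edge to its endpoints' difference, ∂[p,q] = q − p. For instance
  ∂fg = g − f.
The resulting 9×27 matrix has rank 8, and its Smith normal form has invariant factors (1,1,1,1,1,1,1,1).

∂_2: C_2 → C_1 sends each 2-simplex [p,q,r] to [q,r] − [p,r] + [p,q]. For instance
  ∂bch = ch − bh + bc,
  ∂dfg = fg − dg + df.
The resulting 27×18 matrix has rank 18, and its Smith normal form has invariant factors (1,1,1,1,1,1,1,1,1,1,1,1,1,1,1,1,1,2).

Now H_k = ker ∂_k / im ∂_{k+1}, so:

  H_0: rank C_0 − rank ∂_1 = 9 − 8 = 1, and the invariant factors of ∂_1 are all 1, so H_0 = Z.
  H_1: rank ker ∂_1 − rank ∂_2 = (27 − 8) − 18 = 1, and ∂_2 has invariant factor 2 > 1, so H_1 = Z × Z/2.
  H_2: rank ker ∂_2 − rank ∂_3 = (18 − 18) − 0 = 0, and there is no ∂_3, so H_2 = 0.

As a check, the Euler characteristic is 9 − 27 + 18 = 0, which agrees with 1 − 1 + 0 = 0.

H_0 ≅ Z,  H_1 ≅ Z × Z/2,  H_2 = 0.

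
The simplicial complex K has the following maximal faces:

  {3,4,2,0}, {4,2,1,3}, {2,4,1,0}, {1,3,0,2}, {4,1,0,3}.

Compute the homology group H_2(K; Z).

We work with the vertex ordering 0 < 1 < 2 < 3 < 4. The simplices of K, each written with vertices in increasing order, are:

  0-simplices (5): [0], [1], [2], [3], [4]
  1-simplices (10): [0,1], [0,2], [0,3], [0,4], [1,2], [1,3], [1,4], [2,3], [2,4], [3,4]
  2-simplices (10): [0,1,2], [0,1,3], [0,1,4], [0,2,3], [0,2,4], [0,3,4], [1,2,3], [1,2,4], [1,3,4], [2,3,4]
  3-simplices (5): [0,1,2,3], [0,1,2,4], [0,1,3,4], [0,2,3,4], [1,2,3,4]

giving chain groups C_0 ≅ Z^5, C_1 ≅ Z^10, C_2 ≅ Z^10, C_3 ≅ Z^5.

The boundary map ∂_1: C_1 → C_0 maps an edge to its endpoints' difference, ∂[p,q] = q − p.
The resulting 5×10 matrix has rank 4, and its Smith normal form has invariant factors (1,1,1,1).

∂_2: C_2 → C_1 sends each 2-simplex [p,q,r] to [q,r] − [p,r] + [p,q]. For instance
  ∂[1,2,3] = [2,3] − [1,3] + [1,2],
  ∂[0,1,2] = [1,2] − [0,2] + [0,1].
This gives a 10×10 integer matrix of rank 6; reducing to Smith normal form yields diagonal entries (1,1,1,1,1,1).

The boundary map ∂_3: C_3 → C_2 sends each 3-simplex σ to the alternating sum Σ_i (−1)^i (σ with its i-th vertex removed). For instance
  ∂[0,1,2,4] = [1,2,4] − [0,2,4] + [0,1,4] − [0,1,2],
  ∂[0,1,3,4] = [1,3,4] − [0,3,4] + [0,1,4] − [0,1,3].
The 10×5 boundary matrix has rank 4 and Smith normal form diag(1,1,1,1).

Reading off H_k = ker ∂_k / im ∂_{k+1}:

  H_2: rank ker ∂_2 − rank ∂_3 = (10 − 6) − 4 = 0, and the invariant factors of ∂_3 are all 1, so H_2 ≅ 0.

(K is a triangulation of the 3-sphere S^3.)

H_2 ≅ 0.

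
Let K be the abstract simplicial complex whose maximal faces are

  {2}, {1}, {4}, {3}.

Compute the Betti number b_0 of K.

b_0 = 4.

Fix the vertex order 1 < 2 < 3 < 4 and write every simplex with vertices in increasing order. Then dim K = 0 and the simplices of K are:

  0-simplices (4): [1], [2], [3], [4]

Hence C_0 ≅ Z^4.

Now H_k = ker ∂_k / im ∂_{k+1}, so:

  H_0: rank C_0 − rank ∂_1 = 4 − 0 = 4, and there is no ∂_1, so H_0 = Z^4.

Hence the Betti numbers are b_0 = 4.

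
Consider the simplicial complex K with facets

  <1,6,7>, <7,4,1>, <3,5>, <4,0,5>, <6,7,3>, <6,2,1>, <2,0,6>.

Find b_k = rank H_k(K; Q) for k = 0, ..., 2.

b_0 = 1, b_1 = 2, b_2 = 0.

Take the total order 0 < 1 < 2 < 3 < 4 < 5 < 6 < 7 on the vertex set. Then K (dimension 2) consists of the simplices:

  0-simplices (8): [0], [1], [2], [3], [4], [5], [6], [7]
  1-simplices (15): [0,2], [0,4], [0,5], [0,6], [1,2], [1,4], [1,6], [1,7], [2,6], [3,5], [3,6], [3,7], [4,5], [4,7], [6,7]
  2-simplices (6): [0,2,6], [0,4,5], [1,2,6], [1,4,7], [1,6,7], [3,6,7]

giving chain groups C_0 ≅ Z^8, C_1 ≅ Z^15, C_2 ≅ Z^6.

The boundary map ∂_1: C_1 → C_0 maps an edge to its endpoints' difference, ∂[p,q] = q − p.
As a 8×15 matrix over Z this has rank 7, with invariant factors (1,1,1,1,1,1,1).

∂_2: C_2 → C_1 maps a triangle to the signed sum of its edges. For instance
  ∂[3,6,7] = [6,7] − [3,7] + [3,6],
  ∂[1,6,7] = [6,7] − [1,7] + [1,6].
The 15×6 boundary matrix has rank 6 and Smith normal form diag(1,1,1,1,1,1).

Computing H_k = (kernel of ∂_k) / (image of ∂_{k+1}):

  H_0: rank C_0 − rank ∂_1 = 8 − 7 = 1, and the invariant factors of ∂_1 are all 1, so H_0 = Z.
  H_1: rank ker ∂_1 − rank ∂_2 = (15 − 7) − 6 = 2, and the invariant factors of ∂_2 are all 1, so H_1 = Z^2.
  H_2: rank ker ∂_2 − rank ∂_3 = (6 − 6) − 0 = 0, and there is no ∂_3, so H_2 = 0.

Hence the Betti numbers are b_0 = 1, b_1 = 2, b_2 = 0.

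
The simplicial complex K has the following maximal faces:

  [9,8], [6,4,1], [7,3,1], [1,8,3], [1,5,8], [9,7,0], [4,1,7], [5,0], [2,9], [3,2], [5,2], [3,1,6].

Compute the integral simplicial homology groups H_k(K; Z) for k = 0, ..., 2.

Order the vertices as 0 < 1 < 2 < 3 < 4 < 5 < 6 < 7 < 8 < 9. Listing each simplex with vertices in this order, K has dimension 2 with simplices:

  0-simplices (10): [0], [1], [2], [3], [4], [5], [6], [7], [8], [9]
  1-simplices (20): [0,5], [0,7], [0,9], [1,3], [1,4], [1,5], [1,6], [1,7], [1,8], [2,3], [2,5], [2,9], [3,6], [3,7], [3,8], [4,6], [4,7], [5,8], [7,9], [8,9]
  2-simplices (7): [0,7,9], [1,3,6], [1,3,7], [1,3,8], [1,4,6], [1,4,7], [1,5,8]

giving chain groups C_0 ≅ Z^10, C_1 ≅ Z^20, C_2 ≅ Z^7.

∂_1: C_1 → C_0 is given by ∂[p,q] = [q] − [p].
The 10×20 boundary matrix has rank 9 and Smith normal form diag(1,1,1,1,1,1,1,1,1).

∂_2: C_2 → C_1 sends each 2-simplex [p,q,r] to [q,r] − [p,r] + [p,q]. For instance
  ∂[1,4,7] = [4,7] − [1,7] + [1,4],
  ∂[1,3,8] = [3,8] − [1,8] + [1,3].
The 20×7 boundary matrix has rank 7 and Smith normal form diag(1,1,1,1,1,1,1).

Reading off H_k = ker ∂_k / im ∂_{k+1}:

  H_0: rank C_0 − rank ∂_1 = 10 − 9 = 1, and the invariant factors of ∂_1 are all 1, so H_0 = Z.
  H_1: rank ker ∂_1 − rank ∂_2 = (20 − 9) − 7 = 4, and the invariant factors of ∂_2 are all 1, so H_1 = Z^4.
  H_2: rank ker ∂_2 − rank ∂_3 = (7 − 7) − 0 = 0, and there is no ∂_3, so H_2 = 0.

H_0 ≅ Z,  H_1 ≅ Z^4,  H_2 = 0.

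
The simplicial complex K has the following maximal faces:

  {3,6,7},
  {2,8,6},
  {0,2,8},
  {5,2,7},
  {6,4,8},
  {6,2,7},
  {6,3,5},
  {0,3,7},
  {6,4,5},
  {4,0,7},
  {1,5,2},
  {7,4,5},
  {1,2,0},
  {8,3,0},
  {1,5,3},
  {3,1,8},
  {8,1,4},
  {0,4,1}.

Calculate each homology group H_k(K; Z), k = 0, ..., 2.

H_0 = Z,  H_1 = Z ⊕ Z/2,  H_2 = 0.

Order the vertices as 0 < 1 < 2 < 3 < 4 < 5 < 6 < 7 < 8. Listing each simplex with vertices in this order, K has dimension 2 with simplices:

  0-simplices (9): [0], [1], [2], [3], [4], [5], [6], [7], [8]
  1-simplices (27): (27 of them)
  2-simplices (18): [0,1,2], [0,1,4], [0,2,8], [0,3,7], [0,3,8], [0,4,7], [1,2,5], [1,3,5], [1,3,8], [1,4,8], [2,5,7], [2,6,7], [2,6,8], [3,5,6], [3,6,7], [4,5,6], [4,5,7], [4,6,8]

giving chain groups C_0 ≅ Z^9, C_1 ≅ Z^27, C_2 ≅ Z^18.

The boundary map ∂_1: C_1 → C_0 maps an edge to its endpoints' difference, ∂[p,q] = q − p. For instance
  ∂[3,5] = [5] − [3].
This gives a 9×27 integer matrix of rank 8; reducing to Smith normal form yields diagonal entries (1,1,1,1,1,1,1,1).

∂_2: C_2 → C_1 acts by ∂[p,q,r] = [q,r] − [p,r] + [p,q]. For instance
  ∂[4,6,8] = [6,8] − [4,8] + [4,6],
  ∂[0,1,4] = [1,4] − [0,4] + [0,1].
This gives a 27×18 integer matrix of rank 18; reducing to Smith normal form yields diagonal entries (1,1,1,1,1,1,1,1,1,1,1,1,1,1,1,1,1,2).

Now H_k = ker ∂_k / im ∂_{k+1}, so:

  H_0: rank C_0 − rank ∂_1 = 9 − 8 = 1, and the invariant factors of ∂_1 are all 1, so H_0 = Z.
  H_1: rank ker ∂_1 − rank ∂_2 = (27 − 8) − 18 = 1, and ∂_2 has invariant factor 2 > 1, so H_1 = Z ⊕ Z/2.
  H_2: rank ker ∂_2 − rank ∂_3 = (18 − 18) − 0 = 0, and there is no ∂_3, so H_2 = 0.

(K is a triangulation of the Klein bottle.)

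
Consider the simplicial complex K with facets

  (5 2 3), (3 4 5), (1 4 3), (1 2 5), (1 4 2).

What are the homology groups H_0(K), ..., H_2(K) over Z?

H_0 ≅ Z,  H_1 ≅ Z,  H_2 = 0.

We work with the vertex ordering 1 < 2 < 3 < 4 < 5. The simplices of K, each written with vertices in increasing order, are:

  0-simplices (5): [1], [2], [3], [4], [5]
  1-simplices (10): [1,2], [1,3], [1,4], [1,5], [2,3], [2,4], [2,5], [3,4], [3,5], [4,5]
  2-simplices (5): [1,2,4], [1,2,5], [1,3,4], [2,3,5], [3,4,5]

so the chain groups are C_0 ≅ Z^5, C_1 ≅ Z^10, C_2 ≅ Z^5.

Boundary ∂_1: C_1 → C_0 maps an edge to its endpoints' difference, ∂[p,q] = q − p.
This gives a 5×10 integer matrix of rank 4; reducing to Smith normal form yields diagonal entries (1,1,1,1).

The boundary map ∂_2: C_2 → C_1 acts by ∂[p,q,r] = [q,r] − [p,r] + [p,q]. For instance
  ∂[1,3,4] = [3,4] − [1,4] + [1,3],
  ∂[1,2,4] = [2,4] − [1,4] + [1,2].
This gives a 10×5 integer matrix of rank 5; reducing to Smith normal form yields diagonal entries (1,1,1,1,1).

Computing H_k = (kernel of ∂_k) / (image of ∂_{k+1}):

  H_0: rank C_0 − rank ∂_1 = 5 − 4 = 1, and the invariant factors of ∂_1 are all 1, so H_0 = Z.
  H_1: rank ker ∂_1 − rank ∂_2 = (10 − 4) − 5 = 1, and the invariant factors of ∂_2 are all 1, so H_1 = Z.
  H_2: rank ker ∂_2 − rank ∂_3 = (5 − 5) − 0 = 0, and there is no ∂_3, so H_2 = 0.

As a check, the Euler characteristic is 5 − 10 + 5 = 0, which agrees with 1 − 1 + 0 = 0.
(K is a triangulation of the Möbius band.)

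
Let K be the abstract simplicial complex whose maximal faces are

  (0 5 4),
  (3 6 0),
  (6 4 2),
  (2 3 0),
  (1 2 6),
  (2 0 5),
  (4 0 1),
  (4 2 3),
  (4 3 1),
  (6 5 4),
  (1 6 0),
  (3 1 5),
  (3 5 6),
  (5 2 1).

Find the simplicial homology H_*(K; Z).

H_0 ≅ Z,  H_1 ≅ Z^2,  H_2 ≅ Z.

Take the total order 0 < 1 < 2 < 3 < 4 < 5 < 6 on the vertex set. Then K (dimension 2) consists of the simplices:

  0-simplices (7): [0], [1], [2], [3], [4], [5], [6]
  1-simplices (21): [0,1], [0,2], [0,3], [0,4], [0,5], [0,6], [1,2], [1,3], [1,4], [1,5], [1,6], [2,3], [2,4], [2,5], [2,6], [3,4], [3,5], [3,6], [4,5], [4,6], [5,6]
  2-simplices (14): [0,1,4], [0,1,6], [0,2,3], [0,2,5], [0,3,6], [0,4,5], [1,2,5], [1,2,6], [1,3,4], [1,3,5], [2,3,4], [2,4,6], [3,5,6], [4,5,6]

so the chain groups are C_0 ≅ Z^7, C_1 ≅ Z^21, C_2 ≅ Z^14.

∂_1: C_1 → C_0 is given by ∂[p,q] = [q] − [p]. For instance
  ∂[1,5] = [5] − [1].
The 7×21 boundary matrix has rank 6 and Smith normal form diag(1,1,1,1,1,1).

The boundary map ∂_2: C_2 → C_1 maps a triangle to the signed sum of its edges. For instance
  ∂[0,2,5] = [2,5] − [0,5] + [0,2],
  ∂[3,5,6] = [5,6] − [3,6] + [3,5].
As a 21×14 matrix over Z this has rank 13, with invariant factors (1,1,1,1,1,1,1,1,1,1,1,1,1).

Computing H_k = (kernel of ∂_k) / (image of ∂_{k+1}):

  H_0: rank C_0 − rank ∂_1 = 7 − 6 = 1, and the invariant factors of ∂_1 are all 1, so H_0 = Z.
  H_1: rank ker ∂_1 − rank ∂_2 = (21 − 6) − 13 = 2, and the invariant factors of ∂_2 are all 1, so H_1 = Z^2.
  H_2: rank ker ∂_2 − rank ∂_3 = (14 − 13) − 0 = 1, and there is no ∂_3, so H_2 = Z.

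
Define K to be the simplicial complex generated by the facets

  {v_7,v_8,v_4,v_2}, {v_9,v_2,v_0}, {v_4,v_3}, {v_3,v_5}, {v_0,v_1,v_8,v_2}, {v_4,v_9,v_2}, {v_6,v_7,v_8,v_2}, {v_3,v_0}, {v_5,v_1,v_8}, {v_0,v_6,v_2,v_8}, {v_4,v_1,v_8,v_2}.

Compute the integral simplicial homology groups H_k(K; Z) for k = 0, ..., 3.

H_0 = Z,  H_1 = Z^2,  H_2 = 0,  H_3 = 0.

K has 10 vertices, 24 edges, 18 triangles, 5 3-simplices.
rank ∂_0 = 0, rank ∂_1 = 9 ⇒ b_0 = 10 − 0 − 9 = 1; all invariant factors of ∂_1 are 1 so no torsion. So H_0 = Z.
rank ∂_1 = 9, rank ∂_2 = 13 ⇒ b_1 = 24 − 9 − 13 = 2; all invariant factors of ∂_2 are 1 so no torsion. So H_1 = Z^2.
rank ∂_2 = 13, rank ∂_3 = 5 ⇒ b_2 = 18 − 13 − 5 = 0; all invariant factors of ∂_3 are 1 so no torsion. So H_2 = 0.
rank ∂_3 = 5, rank ∂_4 = 0 ⇒ b_3 = 5 − 5 − 0 = 0. So H_3 = 0.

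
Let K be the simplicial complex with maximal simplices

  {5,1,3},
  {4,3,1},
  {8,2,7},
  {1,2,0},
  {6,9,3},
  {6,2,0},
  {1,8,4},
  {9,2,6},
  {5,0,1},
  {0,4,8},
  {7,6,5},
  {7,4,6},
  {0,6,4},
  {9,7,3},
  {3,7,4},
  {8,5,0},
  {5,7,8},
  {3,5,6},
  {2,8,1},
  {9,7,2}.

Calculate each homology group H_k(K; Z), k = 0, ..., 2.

Fix the vertex order 0 < 1 < 2 < 3 < 4 < 5 < 6 < 7 < 8 < 9 and write every simplex with vertices in increasing order. Then dim K = 2 and the simplices of K are:

  0-simplices (10): [0], [1], [2], [3], [4], [5], [6], [7], [8], [9]
  1-simplices (30): (30 of them)
  2-simplices (20): (20 of them)

Hence C_0 ≅ Z^10, C_1 ≅ Z^30, C_2 ≅ Z^20.

Boundary ∂_1: C_1 → C_0 sends each edge [p,q] (with p < q) to q − p. For instance
  ∂[7,9] = [9] − [7].
The resulting 10×30 matrix has rank 9, and its Smith normal form has invariant factors (1,1,1,1,1,1,1,1,1).

The boundary map ∂_2: C_2 → C_1 acts by ∂[p,q,r] = [q,r] − [p,r] + [p,q]. For instance
  ∂[1,3,5] = [3,5] − [1,5] + [1,3],
  ∂[0,5,8] = [5,8] − [0,8] + [0,5].
This gives a 30×20 integer matrix of rank 20; reducing to Smith normal form yields diagonal entries (1,1,1,1,1,1,1,1,1,1,1,1,1,1,1,1,1,1,1,2).

Now H_k = ker ∂_k / im ∂_{k+1}, so:

  H_0: rank C_0 − rank ∂_1 = 10 − 9 = 1, and the invariant factors of ∂_1 are all 1, so H_0 ≅ Z.
  H_1: rank ker ∂_1 − rank ∂_2 = (30 − 9) − 20 = 1, and ∂_2 has invariant factor 2 > 1, so H_1 ≅ Z ⊕ Z/2Z.
  H_2: rank ker ∂_2 − rank ∂_3 = (20 − 20) − 0 = 0, and there is no ∂_3, so H_2 ≅ 0.

As a check, the Euler characteristic is 10 − 30 + 20 = 0, which agrees with 1 − 1 + 0 = 0.

H_0 ≅ Z,  H_1 ≅ Z ⊕ Z/2Z,  H_2 = 0.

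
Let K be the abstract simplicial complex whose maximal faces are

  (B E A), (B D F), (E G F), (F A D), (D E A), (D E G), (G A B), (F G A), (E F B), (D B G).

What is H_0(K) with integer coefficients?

H_0 = Z.

Take the total order A < B < D < E < F < G on the vertex set. Then K (dimension 2) consists of the simplices:

  0-simplices (6): A, B, D, E, F, G
  1-simplices (15): AB, AD, AE, AF, AG, BD, BE, BF, BG, DE, DF, DG, EF, EG, FG
  2-simplices (10): ABE, ABG, ADE, ADF, AFG, BDF, BDG, BEF, DEG, EFG

so the chain groups are C_0 ≅ Z^6, C_1 ≅ Z^15, C_2 ≅ Z^10.

The boundary map ∂_1: C_1 → C_0 is given by ∂[p,q] = [q] − [p].
As a 6×15 matrix over Z this has rank 5, with invariant factors (1,1,1,1,1).

The boundary map ∂_2: C_2 → C_1 acts by ∂[p,q,r] = [q,r] − [p,r] + [p,q]. For instance
  ∂BEF = EF − BF + BE,
  ∂BDF = DF − BF + BD.
As a 15×10 matrix over Z this has rank 10, with invariant factors (1,1,1,1,1,1,1,1,1,2).

Computing H_k = (kernel of ∂_k) / (image of ∂_{k+1}):

  H_0: rank C_0 − rank ∂_1 = 6 − 5 = 1, and the invariant factors of ∂_1 are all 1, so H_0 ≅ Z.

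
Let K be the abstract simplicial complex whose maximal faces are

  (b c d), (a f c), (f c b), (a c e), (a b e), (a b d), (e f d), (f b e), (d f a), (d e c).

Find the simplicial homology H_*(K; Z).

K has 6 vertices, 15 edges, 10 triangles.
rank ∂_0 = 0, rank ∂_1 = 5 ⇒ b_0 = 6 − 0 − 5 = 1; all invariant factors of ∂_1 are 1 so no torsion. So H_0 = Z.
rank ∂_1 = 5, rank ∂_2 = 10 ⇒ b_1 = 15 − 5 − 10 = 0; ∂_2 has invariant factor(s) [2] giving torsion. So H_1 = Z_2.
rank ∂_2 = 10, rank ∂_3 = 0 ⇒ b_2 = 10 − 10 − 0 = 0. So H_2 = 0.

H_0 ≅ Z,  H_1 ≅ Z_2,  H_2 = 0.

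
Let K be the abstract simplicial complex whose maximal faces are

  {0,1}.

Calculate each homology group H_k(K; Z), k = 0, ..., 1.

H_0 ≅ Z,  H_1 = 0.

Fix the vertex order 0 < 1 and write every simplex with vertices in increasing order. Then dim K = 1 and the simplices of K are:

  0-simplices (2): [0], [1]
  1-simplices (1): [0,1]

Hence C_0 ≅ Z^2, C_1 ≅ Z^1.

The boundary map ∂_1: C_1 → C_0 sends each edge [p,q] (with p < q) to q − p.
The 2×1 boundary matrix has rank 1 and Smith normal form diag(1).

Computing H_k = (kernel of ∂_k) / (image of ∂_{k+1}):

  H_0: rank C_0 − rank ∂_1 = 2 − 1 = 1, and the invariant factors of ∂_1 are all 1, so H_0 ≅ Z.
  H_1: rank ker ∂_1 − rank ∂_2 = (1 − 1) − 0 = 0, and there is no ∂_2, so H_1 ≅ 0.

As a check, the Euler characteristic is 2 − 1 = 1, which agrees with 1 − 0 = 1.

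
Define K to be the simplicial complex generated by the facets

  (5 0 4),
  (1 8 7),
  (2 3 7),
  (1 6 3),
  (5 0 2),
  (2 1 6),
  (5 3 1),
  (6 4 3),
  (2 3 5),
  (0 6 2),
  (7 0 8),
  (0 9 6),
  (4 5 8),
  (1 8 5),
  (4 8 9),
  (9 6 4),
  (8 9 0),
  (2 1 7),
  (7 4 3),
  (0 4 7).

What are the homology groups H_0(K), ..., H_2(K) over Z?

Take the total order 0 < 1 < 2 < 3 < 4 < 5 < 6 < 7 < 8 < 9 on the vertex set. Then K (dimension 2) consists of the simplices:

  0-simplices (10): [0], [1], [2], [3], [4], [5], [6], [7], [8], [9]
  1-simplices (30): (30 of them)
  2-simplices (20): (20 of them)

giving chain groups C_0 ≅ Z^10, C_1 ≅ Z^30, C_2 ≅ Z^20.

∂_1: C_1 → C_0 sends each edge [p,q] (with p < q) to q − p.
The resulting 10×30 matrix has rank 9, and its Smith normal form has invariant factors (1,1,1,1,1,1,1,1,1).

∂_2: C_2 → C_1 sends each 2-simplex [p,q,r] to [q,r] − [p,r] + [p,q]. For instance
  ∂[0,8,9] = [8,9] − [0,9] + [0,8],
  ∂[1,3,6] = [3,6] − [1,6] + [1,3].
The 30×20 boundary matrix has rank 20 and Smith normal form diag(1,1,1,1,1,1,1,1,1,1,1,1,1,1,1,1,1,1,1,2).

Reading off H_k = ker ∂_k / im ∂_{k+1}:

  H_0: rank C_0 − rank ∂_1 = 10 − 9 = 1, and the invariant factors of ∂_1 are all 1, so H_0 = Z.
  H_1: rank ker ∂_1 − rank ∂_2 = (30 − 9) − 20 = 1, and ∂_2 has invariant factor 2 > 1, so H_1 = Z ⊕ Z/2.
  H_2: rank ker ∂_2 − rank ∂_3 = (20 − 20) − 0 = 0, and there is no ∂_3, so H_2 = 0.

As a check, the Euler characteristic is 10 − 30 + 20 = 0, which agrees with 1 − 1 + 0 = 0.

H_0 = Z,  H_1 = Z ⊕ Z/2,  H_2 = 0.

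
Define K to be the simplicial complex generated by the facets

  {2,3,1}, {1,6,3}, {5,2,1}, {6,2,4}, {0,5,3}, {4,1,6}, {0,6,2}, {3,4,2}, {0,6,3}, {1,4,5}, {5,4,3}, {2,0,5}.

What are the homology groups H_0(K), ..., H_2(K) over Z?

Order the vertices as 0 < 1 < 2 < 3 < 4 < 5 < 6. Listing each simplex with vertices in this order, K has dimension 2 with simplices:

  0-simplices (7): [0], [1], [2], [3], [4], [5], [6]
  1-simplices (18): [0,2], [0,3], [0,5], [0,6], [1,2], [1,3], [1,4], [1,5], [1,6], [2,3], [2,4], [2,5], [2,6], [3,4], [3,5], [3,6], [4,5], [4,6]
  2-simplices (12): [0,2,5], [0,2,6], [0,3,5], [0,3,6], [1,2,3], [1,2,5], [1,3,6], [1,4,5], [1,4,6], [2,3,4], [2,4,6], [3,4,5]

so the chain groups are C_0 ≅ Z^7, C_1 ≅ Z^18, C_2 ≅ Z^12.

∂_1: C_1 → C_0 maps an edge to its endpoints' difference, ∂[p,q] = q − p.
This gives a 7×18 integer matrix of rank 6; reducing to Smith normal form yields diagonal entries (1,1,1,1,1,1).

Boundary ∂_2: C_2 → C_1 acts by ∂[p,q,r] = [q,r] − [p,r] + [p,q]. For instance
  ∂[1,4,6] = [4,6] − [1,6] + [1,4],
  ∂[1,3,6] = [3,6] − [1,6] + [1,3].
As a 18×12 matrix over Z this has rank 12, with invariant factors (1,1,1,1,1,1,1,1,1,1,1,2).

From H_k ≅ ker(∂_k) / im(∂_{k+1}) we obtain:

  H_0: rank C_0 − rank ∂_1 = 7 − 6 = 1, and the invariant factors of ∂_1 are all 1, so H_0 = Z.
  H_1: rank ker ∂_1 − rank ∂_2 = (18 − 6) − 12 = 0, and ∂_2 has invariant factor 2 > 1, so H_1 = Z_2.
  H_2: rank ker ∂_2 − rank ∂_3 = (12 − 12) − 0 = 0, and there is no ∂_3, so H_2 = 0.

As a check, the Euler characteristic is 7 − 18 + 12 = 1, which agrees with 1 − 0 + 0 = 1.

H_0 = Z,  H_1 = Z_2,  H_2 = 0.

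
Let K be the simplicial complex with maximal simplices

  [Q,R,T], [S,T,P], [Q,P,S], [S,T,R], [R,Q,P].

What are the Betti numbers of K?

b_0 = 1, b_1 = 1, b_2 = 0.

Take the total order P < Q < R < S < T on the vertex set. Then K (dimension 2) consists of the simplices:

  0-simplices (5): P, Q, R, S, T
  1-simplices (10): PQ, PR, PS, PT, QR, QS, QT, RS, RT, ST
  2-simplices (5): PQR, PQS, PST, QRT, RST

so the chain groups are C_0 ≅ Z^5, C_1 ≅ Z^10, C_2 ≅ Z^5.

Boundary ∂_1: C_1 → C_0 maps an edge to its endpoints' difference, ∂[p,q] = q − p.
As a 5×10 matrix over Z this has rank 4, with invariant factors (1,1,1,1).

Boundary ∂_2: C_2 → C_1 maps a triangle to the signed sum of its edges. For instance
  ∂PQS = QS − PS + PQ,
  ∂PST = ST − PT + PS.
As a 10×5 matrix over Z this has rank 5, with invariant factors (1,1,1,1,1).

Computing H_k = (kernel of ∂_k) / (image of ∂_{k+1}):

  H_0: rank C_0 − rank ∂_1 = 5 − 4 = 1, and the invariant factors of ∂_1 are all 1, so H_0 = Z.
  H_1: rank ker ∂_1 − rank ∂_2 = (10 − 4) − 5 = 1, and the invariant factors of ∂_2 are all 1, so H_1 = Z.
  H_2: rank ker ∂_2 − rank ∂_3 = (5 − 5) − 0 = 0, and there is no ∂_3, so H_2 = 0.

(K is a triangulation of the Möbius band.)

Hence the Betti numbers are b_0 = 1, b_1 = 1, b_2 = 0.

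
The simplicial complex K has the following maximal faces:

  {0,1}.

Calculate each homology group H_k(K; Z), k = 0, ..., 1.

H_0 ≅ Z,  H_1 = 0.

Take the total order 0 < 1 on the vertex set. Then K (dimension 1) consists of the simplices:

  0-simplices (2): [0], [1]
  1-simplices (1): [0,1]

giving chain groups C_0 ≅ Z^2, C_1 ≅ Z^1.

The boundary map ∂_1: C_1 → C_0 maps an edge to its endpoints' difference, ∂[p,q] = q − p. For instance
  ∂[0,1] = [1] − [0].
The 2×1 boundary matrix has rank 1 and Smith normal form diag(1).

Reading off H_k = ker ∂_k / im ∂_{k+1}:

  H_0: rank C_0 − rank ∂_1 = 2 − 1 = 1, and the invariant factors of ∂_1 are all 1, so H_0 = Z.
  H_1: rank ker ∂_1 − rank ∂_2 = (1 − 1) − 0 = 0, and there is no ∂_2, so H_1 = 0.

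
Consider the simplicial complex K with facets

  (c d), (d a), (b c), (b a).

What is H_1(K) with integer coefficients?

Fix the vertex order a < b < c < d and write every simplex with vertices in increasing order. Then dim K = 1 and the simplices of K are:

  0-simplices (4): a, b, c, d
  1-simplices (4): ab, ad, bc, cd

so the chain groups are C_0 ≅ Z^4, C_1 ≅ Z^4.

The boundary map ∂_1: C_1 → C_0 is given by ∂[p,q] = [q] − [p].
As a 4×4 matrix over Z this has rank 3, with invariant factors (1,1,1).

From H_k ≅ ker(∂_k) / im(∂_{k+1}) we obtain:

  H_1: rank ker ∂_1 − rank ∂_2 = (4 − 3) − 0 = 1, and there is no ∂_2, so H_1 = Z.

H_1 ≅ Z.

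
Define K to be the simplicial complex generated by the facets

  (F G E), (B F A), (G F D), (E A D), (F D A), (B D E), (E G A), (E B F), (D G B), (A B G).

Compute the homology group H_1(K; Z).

H_1 = Z/2Z.

Order the vertices as A < B < D < E < F < G. Listing each simplex with vertices in this order, K has dimension 2 with simplices:

  0-simplices (6): A, B, D, E, F, G
  1-simplices (15): AB, AD, AE, AF, AG, BD, BE, BF, BG, DE, DF, DG, EF, EG, FG
  2-simplices (10): ABF, ABG, ADE, ADF, AEG, BDE, BDG, BEF, DFG, EFG

giving chain groups C_0 ≅ Z^6, C_1 ≅ Z^15, C_2 ≅ Z^10.

The boundary map ∂_1: C_1 → C_0 maps an edge to its endpoints' difference, ∂[p,q] = q − p.
The 6×15 boundary matrix has rank 5 and Smith normal form diag(1,1,1,1,1).

Boundary ∂_2: C_2 → C_1 acts by ∂[p,q,r] = [q,r] − [p,r] + [p,q]. For instance
  ∂AEG = EG − AG + AE,
  ∂EFG = FG − EG + EF.
This gives a 15×10 integer matrix of rank 10; reducing to Smith normal form yields diagonal entries (1,1,1,1,1,1,1,1,1,2).

Computing H_k = (kernel of ∂_k) / (image of ∂_{k+1}):

  H_1: rank ker ∂_1 − rank ∂_2 = (15 − 5) − 10 = 0, and ∂_2 has invariant factor 2 > 1, so H_1 ≅ Z/2Z.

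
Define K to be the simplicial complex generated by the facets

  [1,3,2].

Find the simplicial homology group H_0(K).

H_0 = Z.

Take the total order 1 < 2 < 3 on the vertex set. Then K (dimension 2) consists of the simplices:

  0-simplices (3): [1], [2], [3]
  1-simplices (3): [1,2], [1,3], [2,3]
  2-simplices (1): [1,2,3]

giving chain groups C_0 ≅ Z^3, C_1 ≅ Z^3, C_2 ≅ Z^1.

∂_1: C_1 → C_0 maps an edge to its endpoints' difference, ∂[p,q] = q − p.
This gives a 3×3 integer matrix of rank 2; reducing to Smith normal form yields diagonal entries (1,1).

Boundary ∂_2: C_2 → C_1 maps a triangle to the signed sum of its edges. For instance
  ∂[1,2,3] = [2,3] − [1,3] + [1,2].
This gives a 3×1 integer matrix of rank 1; reducing to Smith normal form yields diagonal entries (1).

Reading off H_k = ker ∂_k / im ∂_{k+1}:

  H_0: rank C_0 − rank ∂_1 = 3 − 2 = 1, and the invariant factors of ∂_1 are all 1, so H_0 = Z.

(K is a triangulation of the 2-simplex.)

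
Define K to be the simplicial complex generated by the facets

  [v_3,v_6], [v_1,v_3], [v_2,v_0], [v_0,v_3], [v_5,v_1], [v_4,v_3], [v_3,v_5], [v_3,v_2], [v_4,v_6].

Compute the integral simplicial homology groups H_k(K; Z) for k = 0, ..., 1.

H_0 ≅ Z,  H_1 ≅ Z^3.

Take the total order v_0 < v_1 < v_2 < v_3 < v_4 < v_5 < v_6 on the vertex set. Then K (dimension 1) consists of the simplices:

  0-simplices (7): [v_0], [v_1], [v_2], [v_3], [v_4], [v_5], [v_6]
  1-simplices (9): [v_0,v_2], [v_0,v_3], [v_1,v_3], [v_1,v_5], [v_2,v_3], [v_3,v_4], [v_3,v_5], [v_3,v_6], [v_4,v_6]

giving chain groups C_0 ≅ Z^7, C_1 ≅ Z^9.

Boundary ∂_1: C_1 → C_0 is given by ∂[p,q] = [q] − [p].
The resulting 7×9 matrix has rank 6, and its Smith normal form has invariant factors (1,1,1,1,1,1).

Reading off H_k = ker ∂_k / im ∂_{k+1}:

  H_0: rank C_0 − rank ∂_1 = 7 − 6 = 1, and the invariant factors of ∂_1 are all 1, so H_0 = Z.
  H_1: rank ker ∂_1 − rank ∂_2 = (9 − 6) − 0 = 3, and there is no ∂_2, so H_1 = Z^3.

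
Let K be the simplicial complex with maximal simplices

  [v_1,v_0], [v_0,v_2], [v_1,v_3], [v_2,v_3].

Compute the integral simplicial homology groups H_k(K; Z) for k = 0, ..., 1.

H_0 ≅ Z,  H_1 ≅ Z.

Take the total order v_0 < v_1 < v_2 < v_3 on the vertex set. Then K (dimension 1) consists of the simplices:

  0-simplices (4): [v_0], [v_1], [v_2], [v_3]
  1-simplices (4): [v_0,v_1], [v_0,v_2], [v_1,v_3], [v_2,v_3]

so the chain groups are C_0 ≅ Z^4, C_1 ≅ Z^4.

∂_1: C_1 → C_0 sends each edge [p,q] (with p < q) to q − p.
This gives a 4×4 integer matrix of rank 3; reducing to Smith normal form yields diagonal entries (1,1,1).

From H_k ≅ ker(∂_k) / im(∂_{k+1}) we obtain:

  H_0: rank C_0 − rank ∂_1 = 4 − 3 = 1, and the invariant factors of ∂_1 are all 1, so H_0 ≅ Z.
  H_1: rank ker ∂_1 − rank ∂_2 = (4 − 3) − 0 = 1, and there is no ∂_2, so H_1 ≅ Z.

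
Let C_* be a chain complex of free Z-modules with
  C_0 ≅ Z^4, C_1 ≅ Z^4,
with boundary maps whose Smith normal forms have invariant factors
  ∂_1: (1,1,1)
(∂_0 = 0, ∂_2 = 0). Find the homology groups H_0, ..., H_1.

H_0 ≅ Z,  H_1 ≅ Z.

H_0: b_0 = 4 − 0 − 3 = 1; torsion from ∂_1 factors > 1: none. So H_0 ≅ Z.
H_1: b_1 = 4 − 3 − 0 = 1; torsion from ∂_2 factors > 1: none. So H_1 ≅ Z.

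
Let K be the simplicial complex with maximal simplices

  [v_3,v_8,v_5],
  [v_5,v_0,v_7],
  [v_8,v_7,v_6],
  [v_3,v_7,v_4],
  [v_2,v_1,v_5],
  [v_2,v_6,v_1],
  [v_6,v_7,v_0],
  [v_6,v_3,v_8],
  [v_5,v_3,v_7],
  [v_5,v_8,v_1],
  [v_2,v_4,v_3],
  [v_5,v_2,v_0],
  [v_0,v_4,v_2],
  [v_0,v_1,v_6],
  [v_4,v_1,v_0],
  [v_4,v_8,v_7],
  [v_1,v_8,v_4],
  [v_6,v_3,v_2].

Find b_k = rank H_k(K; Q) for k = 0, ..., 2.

b_0 = 1, b_1 = 1, b_2 = 0.

We work with the vertex ordering v_0 < v_1 < v_2 < v_3 < v_4 < v_5 < v_6 < v_7 < v_8. The simplices of K, each written with vertices in increasing order, are:

  0-simplices (9): [v_0], [v_1], [v_2], [v_3], [v_4], [v_5], [v_6], [v_7], [v_8]
  1-simplices (27): (27 of them)
  2-simplices (18): (18 of them)

so the chain groups are C_0 ≅ Z^9, C_1 ≅ Z^27, C_2 ≅ Z^18.

Boundary ∂_1: C_1 → C_0 maps an edge to its endpoints' difference, ∂[p,q] = q − p. For instance
  ∂[v_2,v_6] = [v_6] − [v_2].
As a 9×27 matrix over Z this has rank 8, with invariant factors (1,1,1,1,1,1,1,1).

The boundary map ∂_2: C_2 → C_1 sends each 2-simplex [p,q,r] to [q,r] − [p,r] + [p,q]. For instance
  ∂[v_0,v_5,v_7] = [v_5,v_7] − [v_0,v_7] + [v_0,v_5],
  ∂[v_3,v_6,v_8] = [v_6,v_8] − [v_3,v_8] + [v_3,v_6].
The 27×18 boundary matrix has rank 18 and Smith normal form diag(1,1,1,1,1,1,1,1,1,1,1,1,1,1,1,1,1,2).

Reading off H_k = ker ∂_k / im ∂_{k+1}:

  H_0: rank C_0 − rank ∂_1 = 9 − 8 = 1, and the invariant factors of ∂_1 are all 1, so H_0 = Z.
  H_1: rank ker ∂_1 − rank ∂_2 = (27 − 8) − 18 = 1, and ∂_2 has invariant factor 2 > 1, so H_1 = Z ⊕ Z/2Z.
  H_2: rank ker ∂_2 − rank ∂_3 = (18 − 18) − 0 = 0, and there is no ∂_3, so H_2 = 0.

Hence the Betti numbers are b_0 = 1, b_1 = 1, b_2 = 0.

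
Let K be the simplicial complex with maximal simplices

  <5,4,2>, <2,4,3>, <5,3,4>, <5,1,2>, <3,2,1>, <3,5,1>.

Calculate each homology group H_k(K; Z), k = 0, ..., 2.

Fix the vertex order 1 < 2 < 3 < 4 < 5 and write every simplex with vertices in increasing order. Then dim K = 2 and the simplices of K are:

  0-simplices (5): [1], [2], [3], [4], [5]
  1-simplices (9): [1,2], [1,3], [1,5], [2,3], [2,4], [2,5], [3,4], [3,5], [4,5]
  2-simplices (6): [1,2,3], [1,2,5], [1,3,5], [2,3,4], [2,4,5], [3,4,5]

so the chain groups are C_0 ≅ Z^5, C_1 ≅ Z^9, C_2 ≅ Z^6.

The boundary map ∂_1: C_1 → C_0 maps an edge to its endpoints' difference, ∂[p,q] = q − p. For instance
  ∂[4,5] = [5] − [4].
As a 5×9 matrix over Z this has rank 4, with invariant factors (1,1,1,1).

∂_2: C_2 → C_1 sends each 2-simplex [p,q,r] to [q,r] − [p,r] + [p,q]. For instance
  ∂[1,3,5] = [3,5] − [1,5] + [1,3],
  ∂[2,3,4] = [3,4] − [2,4] + [2,3].
The 9×6 boundary matrix has rank 5 and Smith normal form diag(1,1,1,1,1).

From H_k ≅ ker(∂_k) / im(∂_{k+1}) we obtain:

  H_0: rank C_0 − rank ∂_1 = 5 − 4 = 1, and the invariant factors of ∂_1 are all 1, so H_0 ≅ Z.
  H_1: rank ker ∂_1 − rank ∂_2 = (9 − 4) − 5 = 0, and the invariant factors of ∂_2 are all 1, so H_1 ≅ 0.
  H_2: rank ker ∂_2 − rank ∂_3 = (6 − 5) − 0 = 1, and there is no ∂_3, so H_2 ≅ Z.

As a check, the Euler characteristic is 5 − 9 + 6 = 2, which agrees with 1 − 0 + 1 = 2.

H_0 = Z,  H_1 = 0,  H_2 = Z.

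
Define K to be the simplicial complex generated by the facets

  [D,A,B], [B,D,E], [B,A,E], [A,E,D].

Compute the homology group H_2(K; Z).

Order the vertices as A < B < D < E. Listing each simplex with vertices in this order, K has dimension 2 with simplices:

  0-simplices (4): A, B, D, E
  1-simplices (6): AB, AD, AE, BD, BE, DE
  2-simplices (4): ABD, ABE, ADE, BDE

Hence C_0 ≅ Z^4, C_1 ≅ Z^6, C_2 ≅ Z^4.

The boundary map ∂_1: C_1 → C_0 is given by ∂[p,q] = [q] − [p]. For instance
  ∂DE = E − D.
The 4×6 boundary matrix has rank 3 and Smith normal form diag(1,1,1).

The boundary map ∂_2: C_2 → C_1 acts by ∂[p,q,r] = [q,r] − [p,r] + [p,q]. For instance
  ∂ABE = BE − AE + AB,
  ∂ADE = DE − AE + AD.
The 6×4 boundary matrix has rank 3 and Smith normal form diag(1,1,1).

Reading off H_k = ker ∂_k / im ∂_{k+1}:

  H_2: rank ker ∂_2 − rank ∂_3 = (4 − 3) − 0 = 1, and there is no ∂_3, so H_2 = Z.

(K is a triangulation of the 2-sphere S^2.)

H_2 = Z.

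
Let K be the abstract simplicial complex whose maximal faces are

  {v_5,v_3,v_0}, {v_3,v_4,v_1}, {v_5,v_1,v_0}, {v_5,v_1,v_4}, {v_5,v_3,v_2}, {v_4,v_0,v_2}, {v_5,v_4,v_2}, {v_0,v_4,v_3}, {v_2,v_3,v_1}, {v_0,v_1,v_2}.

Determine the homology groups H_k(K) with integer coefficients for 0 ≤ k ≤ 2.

K has 6 vertices, 15 edges, 10 triangles.
rank ∂_0 = 0, rank ∂_1 = 5 ⇒ b_0 = 6 − 0 − 5 = 1; all invariant factors of ∂_1 are 1 so no torsion. So H_0 ≅ Z.
rank ∂_1 = 5, rank ∂_2 = 10 ⇒ b_1 = 15 − 5 − 10 = 0; ∂_2 has invariant factor(s) [2] giving torsion. So H_1 ≅ Z/2.
rank ∂_2 = 10, rank ∂_3 = 0 ⇒ b_2 = 10 − 10 − 0 = 0. So H_2 ≅ 0.

H_0 ≅ Z,  H_1 ≅ Z/2,  H_2 = 0.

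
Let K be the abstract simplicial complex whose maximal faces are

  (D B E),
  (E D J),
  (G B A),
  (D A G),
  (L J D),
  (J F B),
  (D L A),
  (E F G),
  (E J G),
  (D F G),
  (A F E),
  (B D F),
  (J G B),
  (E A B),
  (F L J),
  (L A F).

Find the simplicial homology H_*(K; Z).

H_0 ≅ Z,  H_1 ≅ Z^2,  H_2 ≅ Z.

Order the vertices as A < B < D < E < F < G < J < L. Listing each simplex with vertices in this order, K has dimension 2 with simplices:

  0-simplices (8): A, B, D, E, F, G, J, L
  1-simplices (24): AB, AD, AE, AF, AG, AL, BD, BE, BF, BG, BJ, DE, DF, DG, DJ, DL, EF, EG, EJ, FG, FJ, FL, GJ, JL
  2-simplices (16): ABE, ABG, ADG, ADL, AEF, AFL, BDE, BDF, BFJ, BGJ, DEJ, DFG, DJL, EFG, EGJ, FJL

Hence C_0 ≅ Z^8, C_1 ≅ Z^24, C_2 ≅ Z^16.

∂_1: C_1 → C_0 maps an edge to its endpoints' difference, ∂[p,q] = q − p. For instance
  ∂JL = L − J.
This gives a 8×24 integer matrix of rank 7; reducing to Smith normal form yields diagonal entries (1,1,1,1,1,1,1).

Boundary ∂_2: C_2 → C_1 maps a triangle to the signed sum of its edges. For instance
  ∂DEJ = EJ − DJ + DE,
  ∂DFG = FG − DG + DF.
This gives a 24×16 integer matrix of rank 15; reducing to Smith normal form yields diagonal entries (1,1,1,1,1,1,1,1,1,1,1,1,1,1,1).

Now H_k = ker ∂_k / im ∂_{k+1}, so:

  H_0: rank C_0 − rank ∂_1 = 8 − 7 = 1, and the invariant factors of ∂_1 are all 1, so H_0 ≅ Z.
  H_1: rank ker ∂_1 − rank ∂_2 = (24 − 7) − 15 = 2, and the invariant factors of ∂_2 are all 1, so H_1 ≅ Z^2.
  H_2: rank ker ∂_2 − rank ∂_3 = (16 − 15) − 0 = 1, and there is no ∂_3, so H_2 ≅ Z.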